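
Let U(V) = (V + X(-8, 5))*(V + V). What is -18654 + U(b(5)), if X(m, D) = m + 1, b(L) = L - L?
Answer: -18654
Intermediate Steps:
b(L) = 0
X(m, D) = 1 + m
U(V) = 2*V*(-7 + V) (U(V) = (V + (1 - 8))*(V + V) = (V - 7)*(2*V) = (-7 + V)*(2*V) = 2*V*(-7 + V))
-18654 + U(b(5)) = -18654 + 2*0*(-7 + 0) = -18654 + 2*0*(-7) = -18654 + 0 = -18654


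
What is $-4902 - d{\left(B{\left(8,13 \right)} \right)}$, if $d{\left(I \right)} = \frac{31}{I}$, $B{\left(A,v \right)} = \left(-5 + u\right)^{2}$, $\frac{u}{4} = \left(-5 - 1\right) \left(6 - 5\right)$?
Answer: $- \frac{4122613}{841} \approx -4902.0$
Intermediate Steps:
$u = -24$ ($u = 4 \left(-5 - 1\right) \left(6 - 5\right) = 4 \left(\left(-6\right) 1\right) = 4 \left(-6\right) = -24$)
$B{\left(A,v \right)} = 841$ ($B{\left(A,v \right)} = \left(-5 - 24\right)^{2} = \left(-29\right)^{2} = 841$)
$-4902 - d{\left(B{\left(8,13 \right)} \right)} = -4902 - \frac{31}{841} = - \frac{4122613}{841}$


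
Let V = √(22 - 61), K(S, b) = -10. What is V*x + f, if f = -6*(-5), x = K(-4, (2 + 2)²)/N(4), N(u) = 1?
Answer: 30 - 10*I*√39 ≈ 30.0 - 62.45*I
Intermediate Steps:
x = -10 (x = -10/1 = -10*1 = -10)
V = I*√39 (V = √(-39) = I*√39 ≈ 6.245*I)
f = 30
V*x + f = (I*√39)*(-10) + 30 = -10*I*√39 + 30 = 30 - 10*I*√39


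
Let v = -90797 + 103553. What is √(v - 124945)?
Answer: I*√112189 ≈ 334.95*I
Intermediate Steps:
v = 12756
√(v - 124945) = √(12756 - 124945) = √(-112189) = I*√112189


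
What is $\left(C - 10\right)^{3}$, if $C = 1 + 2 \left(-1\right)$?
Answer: $-1331$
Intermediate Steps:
$C = -1$ ($C = 1 - 2 = -1$)
$\left(C - 10\right)^{3} = \left(-1 - 10\right)^{3} = \left(-11\right)^{3} = -1331$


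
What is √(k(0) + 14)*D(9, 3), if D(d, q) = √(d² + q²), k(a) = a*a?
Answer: 6*√35 ≈ 35.496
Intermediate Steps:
k(a) = a²
√(k(0) + 14)*D(9, 3) = √(0² + 14)*√(9² + 3²) = √(0 + 14)*√(81 + 9) = √14*√90 = √14*(3*√10) = 6*√35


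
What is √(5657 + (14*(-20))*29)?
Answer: I*√2463 ≈ 49.629*I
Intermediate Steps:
√(5657 + (14*(-20))*29) = √(5657 - 280*29) = √(5657 - 8120) = √(-2463) = I*√2463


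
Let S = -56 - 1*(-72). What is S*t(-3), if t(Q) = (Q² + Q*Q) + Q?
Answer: 240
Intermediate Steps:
t(Q) = Q + 2*Q² (t(Q) = (Q² + Q²) + Q = 2*Q² + Q = Q + 2*Q²)
S = 16 (S = -56 + 72 = 16)
S*t(-3) = 16*(-3*(1 + 2*(-3))) = 16*(-3*(1 - 6)) = 16*(-3*(-5)) = 16*15 = 240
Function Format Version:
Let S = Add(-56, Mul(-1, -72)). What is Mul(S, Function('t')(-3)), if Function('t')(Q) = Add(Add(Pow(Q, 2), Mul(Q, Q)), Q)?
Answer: 240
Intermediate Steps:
Function('t')(Q) = Add(Q, Mul(2, Pow(Q, 2))) (Function('t')(Q) = Add(Add(Pow(Q, 2), Pow(Q, 2)), Q) = Add(Mul(2, Pow(Q, 2)), Q) = Add(Q, Mul(2, Pow(Q, 2))))
S = 16 (S = Add(-56, 72) = 16)
Mul(S, Function('t')(-3)) = Mul(16, Mul(-3, Add(1, Mul(2, -3)))) = Mul(16, Mul(-3, Add(1, -6))) = Mul(16, Mul(-3, -5)) = Mul(16, 15) = 240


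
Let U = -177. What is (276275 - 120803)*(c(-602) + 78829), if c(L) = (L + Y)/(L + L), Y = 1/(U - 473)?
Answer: 1198921680867234/97825 ≈ 1.2256e+10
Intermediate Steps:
Y = -1/650 (Y = 1/(-177 - 473) = 1/(-650) = -1/650 ≈ -0.0015385)
c(L) = (-1/650 + L)/(2*L) (c(L) = (L - 1/650)/(L + L) = (-1/650 + L)/((2*L)) = (-1/650 + L)*(1/(2*L)) = (-1/650 + L)/(2*L))
(276275 - 120803)*(c(-602) + 78829) = (276275 - 120803)*((1/1300)*(-1 + 650*(-602))/(-602) + 78829) = 155472*((1/1300)*(-1/602)*(-1 - 391300) + 78829) = 155472*((1/1300)*(-1/602)*(-391301) + 78829) = 155472*(391301/782600 + 78829) = 155472*(61691966701/782600) = 1198921680867234/97825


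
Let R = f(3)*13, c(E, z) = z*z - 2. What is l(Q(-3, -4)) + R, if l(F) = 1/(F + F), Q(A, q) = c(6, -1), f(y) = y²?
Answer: 233/2 ≈ 116.50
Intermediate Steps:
c(E, z) = -2 + z² (c(E, z) = z² - 2 = -2 + z²)
Q(A, q) = -1 (Q(A, q) = -2 + (-1)² = -2 + 1 = -1)
l(F) = 1/(2*F)
R = 117 (R = 3²*13 = 9*13 = 117)
l(Q(-3, -4)) + R = (½)/(-1) + 117 = (½)*(-1) + 117 = -½ + 117 = 233/2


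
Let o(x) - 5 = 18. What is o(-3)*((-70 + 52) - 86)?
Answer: -2392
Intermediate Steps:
o(x) = 23 (o(x) = 5 + 18 = 23)
o(-3)*((-70 + 52) - 86) = 23*((-70 + 52) - 86) = 23*(-18 - 86) = 23*(-104) = -2392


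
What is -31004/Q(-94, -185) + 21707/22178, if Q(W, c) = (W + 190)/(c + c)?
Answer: 15901035457/133068 ≈ 1.1950e+5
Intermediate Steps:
Q(W, c) = (190 + W)/(2*c) (Q(W, c) = (190 + W)/((2*c)) = (190 + W)*(1/(2*c)) = (190 + W)/(2*c))
-31004/Q(-94, -185) + 21707/22178 = -31004*(-370/(190 - 94)) + 21707/22178 = -31004/((1/2)*(-1/185)*96) + 21707*(1/22178) = -31004/(-48/185) + 21707/22178 = -31004*(-185/48) + 21707/22178 = 1433935/12 + 21707/22178 = 15901035457/133068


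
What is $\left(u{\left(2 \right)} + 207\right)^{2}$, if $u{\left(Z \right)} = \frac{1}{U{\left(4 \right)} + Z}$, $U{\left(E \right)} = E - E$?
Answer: $\frac{172225}{4} \approx 43056.0$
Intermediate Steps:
$U{\left(E \right)} = 0$
$u{\left(Z \right)} = \frac{1}{Z}$ ($u{\left(Z \right)} = \frac{1}{0 + Z} = \frac{1}{Z}$)
$\left(u{\left(2 \right)} + 207\right)^{2} = \left(\frac{1}{2} + 207\right)^{2} = \left(\frac{415}{2}\right)^{2} = \frac{172225}{4}$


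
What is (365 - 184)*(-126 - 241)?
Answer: -66427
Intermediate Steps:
(365 - 184)*(-126 - 241) = 181*(-367) = -66427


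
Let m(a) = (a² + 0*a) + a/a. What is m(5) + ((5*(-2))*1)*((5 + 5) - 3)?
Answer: -44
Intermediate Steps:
m(a) = 1 + a² (m(a) = (a² + 0) + 1 = a² + 1 = 1 + a²)
m(5) + ((5*(-2))*1)*((5 + 5) - 3) = (1 + 5²) + ((5*(-2))*1)*((5 + 5) - 3) = (1 + 25) + (-10*1)*(10 - 3) = 26 - 10*7 = 26 - 70 = -44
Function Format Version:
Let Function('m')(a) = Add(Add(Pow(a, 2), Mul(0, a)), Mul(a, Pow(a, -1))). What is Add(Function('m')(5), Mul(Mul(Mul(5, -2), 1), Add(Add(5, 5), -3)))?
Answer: -44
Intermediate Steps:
Function('m')(a) = Add(1, Pow(a, 2)) (Function('m')(a) = Add(Add(Pow(a, 2), 0), 1) = Add(Pow(a, 2), 1) = Add(1, Pow(a, 2)))
Add(Function('m')(5), Mul(Mul(Mul(5, -2), 1), Add(Add(5, 5), -3))) = Add(Add(1, Pow(5, 2)), Mul(Mul(Mul(5, -2), 1), Add(Add(5, 5), -3))) = Add(Add(1, 25), Mul(Mul(-10, 1), Add(10, -3))) = Add(26, Mul(-10, 7)) = Add(26, -70) = -44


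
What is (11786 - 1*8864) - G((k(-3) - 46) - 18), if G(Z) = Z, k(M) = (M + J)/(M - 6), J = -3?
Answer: 8956/3 ≈ 2985.3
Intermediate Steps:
k(M) = (-3 + M)/(-6 + M) (k(M) = (M - 3)/(M - 6) = (-3 + M)/(-6 + M))
(11786 - 1*8864) - G((k(-3) - 46) - 18) = (11786 - 1*8864) - (((-3 - 3)/(-6 - 3) - 46) - 18) = (11786 - 8864) - ((-6/(-9) - 46) - 18) = 2922 - ((-⅑*(-6) - 46) - 18) = 2922 - ((⅔ - 46) - 18) = 2922 - (-136/3 - 18) = 2922 - 1*(-190/3) = 2922 + 190/3 = 8956/3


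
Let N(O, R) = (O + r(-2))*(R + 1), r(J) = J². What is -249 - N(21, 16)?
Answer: -674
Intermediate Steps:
N(O, R) = (1 + R)*(4 + O) (N(O, R) = (O + (-2)²)*(R + 1) = (O + 4)*(1 + R) = (4 + O)*(1 + R) = (1 + R)*(4 + O))
-249 - N(21, 16) = -249 - (4 + 21 + 4*16 + 21*16) = -249 - (4 + 21 + 64 + 336) = -249 - 1*425 = -249 - 425 = -674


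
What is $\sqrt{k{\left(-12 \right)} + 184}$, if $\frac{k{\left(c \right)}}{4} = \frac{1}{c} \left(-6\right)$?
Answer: $\sqrt{186} \approx 13.638$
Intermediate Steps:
$k{\left(c \right)} = - \frac{24}{c}$ ($k{\left(c \right)} = 4 \frac{1}{c} \left(-6\right) = 4 \left(- \frac{6}{c}\right) = - \frac{24}{c}$)
$\sqrt{k{\left(-12 \right)} + 184} = \sqrt{- \frac{24}{-12} + 184} = \sqrt{\left(-24\right) \left(- \frac{1}{12}\right) + 184} = \sqrt{2 + 184} = \sqrt{186}$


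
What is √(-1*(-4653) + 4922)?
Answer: 5*√383 ≈ 97.852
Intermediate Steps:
√(-1*(-4653) + 4922) = √(4653 + 4922) = √9575 = 5*√383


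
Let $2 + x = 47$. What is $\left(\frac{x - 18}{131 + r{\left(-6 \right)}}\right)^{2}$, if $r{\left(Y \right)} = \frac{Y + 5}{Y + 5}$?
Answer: $\frac{81}{1936} \approx 0.041839$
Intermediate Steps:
$x = 45$ ($x = -2 + 47 = 45$)
$r{\left(Y \right)} = 1$ ($r{\left(Y \right)} = \frac{5 + Y}{5 + Y} = 1$)
$\left(\frac{x - 18}{131 + r{\left(-6 \right)}}\right)^{2} = \left(\frac{45 - 18}{131 + 1}\right)^{2} = \left(\frac{27}{132}\right)^{2} = \left(27 \cdot \frac{1}{132}\right)^{2} = \left(\frac{9}{44}\right)^{2} = \frac{81}{1936}$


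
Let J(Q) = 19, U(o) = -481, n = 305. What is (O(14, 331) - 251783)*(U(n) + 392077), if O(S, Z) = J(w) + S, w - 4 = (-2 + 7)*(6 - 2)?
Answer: -98584293000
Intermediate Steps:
w = 24 (w = 4 + (-2 + 7)*(6 - 2) = 4 + 5*4 = 4 + 20 = 24)
O(S, Z) = 19 + S
(O(14, 331) - 251783)*(U(n) + 392077) = ((19 + 14) - 251783)*(-481 + 392077) = (33 - 251783)*391596 = -251750*391596 = -98584293000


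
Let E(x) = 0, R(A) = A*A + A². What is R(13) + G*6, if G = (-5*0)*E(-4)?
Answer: 338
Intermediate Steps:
R(A) = 2*A² (R(A) = A² + A² = 2*A²)
G = 0 (G = -5*0*0 = 0*0 = 0)
R(13) + G*6 = 2*13² + 0*6 = 2*169 + 0 = 338 + 0 = 338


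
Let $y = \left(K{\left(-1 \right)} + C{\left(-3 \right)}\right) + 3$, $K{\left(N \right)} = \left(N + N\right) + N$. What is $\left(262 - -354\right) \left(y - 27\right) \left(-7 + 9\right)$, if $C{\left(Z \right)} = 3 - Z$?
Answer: $-25872$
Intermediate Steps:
$K{\left(N \right)} = 3 N$ ($K{\left(N \right)} = 2 N + N = 3 N$)
$y = 6$ ($y = \left(3 \left(-1\right) + \left(3 - -3\right)\right) + 3 = \left(-3 + \left(3 + 3\right)\right) + 3 = \left(-3 + 6\right) + 3 = 3 + 3 = 6$)
$\left(262 - -354\right) \left(y - 27\right) \left(-7 + 9\right) = \left(262 - -354\right) \left(6 - 27\right) \left(-7 + 9\right) = \left(262 + 354\right) \left(\left(-21\right) 2\right) = 616 \left(-42\right) = -25872$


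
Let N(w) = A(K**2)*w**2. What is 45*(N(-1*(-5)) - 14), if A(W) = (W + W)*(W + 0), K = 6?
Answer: 2915370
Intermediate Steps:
A(W) = 2*W**2 (A(W) = (2*W)*W = 2*W**2)
N(w) = 2592*w**2 (N(w) = (2*(6**2)**2)*w**2 = (2*36**2)*w**2 = (2*1296)*w**2 = 2592*w**2)
45*(N(-1*(-5)) - 14) = 45*(2592*(-1*(-5))**2 - 14) = 45*(2592*5**2 - 14) = 45*(2592*25 - 14) = 45*(64800 - 14) = 45*64786 = 2915370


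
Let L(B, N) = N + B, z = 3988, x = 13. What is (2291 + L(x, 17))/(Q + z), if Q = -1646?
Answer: 2321/2342 ≈ 0.99103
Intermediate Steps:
L(B, N) = B + N
(2291 + L(x, 17))/(Q + z) = (2291 + (13 + 17))/(-1646 + 3988) = (2291 + 30)/2342 = 2321*(1/2342) = 2321/2342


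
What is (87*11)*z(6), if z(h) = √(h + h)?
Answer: 1914*√3 ≈ 3315.1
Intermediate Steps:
z(h) = √2*√h (z(h) = √(2*h) = √2*√h)
(87*11)*z(6) = (87*11)*(√2*√6) = 957*(2*√3) = 1914*√3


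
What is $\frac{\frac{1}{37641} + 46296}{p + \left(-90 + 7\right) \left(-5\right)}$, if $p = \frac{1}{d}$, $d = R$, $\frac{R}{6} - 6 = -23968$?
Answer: $\frac{83513691667988}{748621510313} \approx 111.56$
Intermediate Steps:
$R = -143772$ ($R = 36 + 6 \left(-23968\right) = 36 - 143808 = -143772$)
$d = -143772$
$p = - \frac{1}{143772}$ ($p = \frac{1}{-143772} = - \frac{1}{143772} \approx -6.9555 \cdot 10^{-6}$)
$\frac{\frac{1}{37641} + 46296}{p + \left(-90 + 7\right) \left(-5\right)} = \frac{\frac{1}{37641} + 46296}{- \frac{1}{143772} + \left(-90 + 7\right) \left(-5\right)} = \frac{\frac{1}{37641} + 46296}{- \frac{1}{143772} - -415} = \frac{1742627737}{37641 \left(- \frac{1}{143772} + 415\right)} = \frac{1742627737}{37641 \cdot \frac{59665379}{143772}} = \frac{1742627737}{37641} \cdot \frac{143772}{59665379} = \frac{83513691667988}{748621510313}$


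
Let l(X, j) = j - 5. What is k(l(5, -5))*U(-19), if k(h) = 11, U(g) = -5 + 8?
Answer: 33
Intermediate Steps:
l(X, j) = -5 + j
U(g) = 3
k(l(5, -5))*U(-19) = 11*3 = 33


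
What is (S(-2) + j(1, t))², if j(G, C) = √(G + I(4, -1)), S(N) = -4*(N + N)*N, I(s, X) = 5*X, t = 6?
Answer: 1020 - 128*I ≈ 1020.0 - 128.0*I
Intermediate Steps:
S(N) = -8*N² (S(N) = -4*2*N*N = -8*N²)
j(G, C) = √(-5 + G) (j(G, C) = √(G + 5*(-1)) = √(G - 5) = √(-5 + G))
(S(-2) + j(1, t))² = (-8*(-2)² + √(-5 + 1))² = (-8*4 + √(-4))² = (-32 + 2*I)²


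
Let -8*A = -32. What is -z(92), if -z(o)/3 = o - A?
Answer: 264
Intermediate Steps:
A = 4 (A = -⅛*(-32) = 4)
z(o) = 12 - 3*o (z(o) = -3*(o - 1*4) = -3*(o - 4) = -3*(-4 + o) = 12 - 3*o)
-z(92) = -(12 - 3*92) = -(12 - 276) = -1*(-264) = 264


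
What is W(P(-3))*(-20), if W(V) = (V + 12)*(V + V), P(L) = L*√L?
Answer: 1080 + 1440*I*√3 ≈ 1080.0 + 2494.2*I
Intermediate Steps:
P(L) = L^(3/2)
W(V) = 2*V*(12 + V) (W(V) = (12 + V)*(2*V) = 2*V*(12 + V))
W(P(-3))*(-20) = (2*(-3)^(3/2)*(12 + (-3)^(3/2)))*(-20) = (2*(-3*I*√3)*(12 - 3*I*√3))*(-20) = -6*I*√3*(12 - 3*I*√3)*(-20) = 120*I*√3*(12 - 3*I*√3)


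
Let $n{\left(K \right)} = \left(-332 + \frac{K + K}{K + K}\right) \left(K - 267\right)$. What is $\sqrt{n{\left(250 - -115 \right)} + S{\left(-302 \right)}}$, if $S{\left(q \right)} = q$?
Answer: $2 i \sqrt{8185} \approx 180.94 i$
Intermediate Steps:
$n{\left(K \right)} = 88377 - 331 K$ ($n{\left(K \right)} = \left(-332 + \frac{2 K}{2 K}\right) \left(-267 + K\right) = \left(-332 + 2 K \frac{1}{2 K}\right) \left(-267 + K\right) = \left(-332 + 1\right) \left(-267 + K\right) = - 331 \left(-267 + K\right) = 88377 - 331 K$)
$\sqrt{n{\left(250 - -115 \right)} + S{\left(-302 \right)}} = \sqrt{\left(88377 - 331 \left(250 - -115\right)\right) - 302} = \sqrt{\left(88377 - 331 \left(250 + 115\right)\right) - 302} = \sqrt{\left(88377 - 120815\right) - 302} = \sqrt{-32438 - 302} = \sqrt{-32740} = 2 i \sqrt{8185}$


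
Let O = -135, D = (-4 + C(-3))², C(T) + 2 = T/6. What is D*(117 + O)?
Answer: -1521/2 ≈ -760.50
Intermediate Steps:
C(T) = -2 + T/6
D = 169/4 (D = (-4 + (-2 + (⅙)*(-3)))² = (-4 + (-2 - ½))² = (-4 - 5/2)² = (-13/2)² = 169/4 ≈ 42.250)
D*(117 + O) = 169*(117 - 135)/4 = (169/4)*(-18) = -1521/2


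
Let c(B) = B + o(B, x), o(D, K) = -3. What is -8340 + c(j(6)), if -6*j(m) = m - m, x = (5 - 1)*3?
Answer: -8343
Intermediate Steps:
x = 12 (x = 4*3 = 12)
j(m) = 0 (j(m) = -(m - m)/6 = -1/6*0 = 0)
c(B) = -3 + B (c(B) = B - 3 = -3 + B)
-8340 + c(j(6)) = -8340 + (-3 + 0) = -8340 - 3 = -8343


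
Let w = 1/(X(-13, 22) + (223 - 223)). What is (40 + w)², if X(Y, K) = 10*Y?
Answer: 27029601/16900 ≈ 1599.4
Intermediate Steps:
w = -1/130 (w = 1/(10*(-13) + (223 - 223)) = 1/(-130 + 0) = 1/(-130) = -1/130 ≈ -0.0076923)
(40 + w)² = (40 - 1/130)² = (5199/130)² = 27029601/16900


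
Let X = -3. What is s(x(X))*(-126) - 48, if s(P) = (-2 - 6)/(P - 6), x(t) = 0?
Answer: -216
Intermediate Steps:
s(P) = -8/(-6 + P)
s(x(X))*(-126) - 48 = -8/(-6 + 0)*(-126) - 48 = -8/(-6)*(-126) - 48 = -8*(-⅙)*(-126) - 48 = (4/3)*(-126) - 48 = -168 - 48 = -216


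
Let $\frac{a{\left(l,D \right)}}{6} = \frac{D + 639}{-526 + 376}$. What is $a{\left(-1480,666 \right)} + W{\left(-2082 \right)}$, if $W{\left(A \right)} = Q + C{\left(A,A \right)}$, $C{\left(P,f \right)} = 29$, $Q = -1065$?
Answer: $- \frac{5441}{5} \approx -1088.2$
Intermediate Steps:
$W{\left(A \right)} = -1036$ ($W{\left(A \right)} = -1065 + 29 = -1036$)
$a{\left(l,D \right)} = - \frac{639}{25} - \frac{D}{25}$ ($a{\left(l,D \right)} = 6 \frac{D + 639}{-526 + 376} = 6 \frac{639 + D}{-150} = 6 \left(639 + D\right) \left(- \frac{1}{150}\right) = 6 \left(- \frac{213}{50} - \frac{D}{150}\right) = - \frac{639}{25} - \frac{D}{25}$)
$a{\left(-1480,666 \right)} + W{\left(-2082 \right)} = \left(- \frac{639}{25} - \frac{666}{25}\right) - 1036 = - \frac{261}{5} - 1036 = - \frac{5441}{5}$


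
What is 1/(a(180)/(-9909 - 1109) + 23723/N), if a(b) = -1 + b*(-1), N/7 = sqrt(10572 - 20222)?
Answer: 9622294850/697138032751827 + 1028530355090*I*sqrt(386)/697138032751827 ≈ 1.3803e-5 + 0.028986*I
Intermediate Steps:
N = 35*I*sqrt(386) (N = 7*sqrt(10572 - 20222) = 7*sqrt(-9650) = 7*(5*I*sqrt(386)) = 35*I*sqrt(386) ≈ 687.64*I)
a(b) = -1 - b
1/(a(180)/(-9909 - 1109) + 23723/N) = 1/((-1 - 1*180)/(-9909 - 1109) + 23723/((35*I*sqrt(386)))) = 1/((-1 - 180)/(-11018) + 23723*(-I*sqrt(386)/13510)) = 1/(-181*(-1/11018) - 3389*I*sqrt(386)/1930) = 1/(181/11018 - 3389*I*sqrt(386)/1930)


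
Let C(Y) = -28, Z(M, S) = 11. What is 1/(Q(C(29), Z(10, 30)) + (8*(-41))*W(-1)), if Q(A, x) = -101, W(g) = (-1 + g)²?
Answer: -1/1413 ≈ -0.00070771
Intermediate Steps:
1/(Q(C(29), Z(10, 30)) + (8*(-41))*W(-1)) = 1/(-101 + (8*(-41))*(-1 - 1)²) = 1/(-101 - 328*(-2)²) = 1/(-101 - 328*4) = 1/(-101 - 1312) = 1/(-1413) = -1/1413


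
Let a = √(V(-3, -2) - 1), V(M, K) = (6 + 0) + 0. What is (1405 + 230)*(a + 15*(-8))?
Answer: -196200 + 1635*√5 ≈ -1.9254e+5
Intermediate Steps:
V(M, K) = 6 (V(M, K) = 6 + 0 = 6)
a = √5 (a = √(6 - 1) = √5 ≈ 2.2361)
(1405 + 230)*(a + 15*(-8)) = (1405 + 230)*(√5 + 15*(-8)) = 1635*(√5 - 120) = 1635*(-120 + √5) = -196200 + 1635*√5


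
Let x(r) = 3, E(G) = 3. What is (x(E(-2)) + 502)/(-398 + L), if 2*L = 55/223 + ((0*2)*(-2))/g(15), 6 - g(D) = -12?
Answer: -225230/177453 ≈ -1.2692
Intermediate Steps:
g(D) = 18 (g(D) = 6 - 1*(-12) = 6 + 12 = 18)
L = 55/446 (L = (55/223 + ((0*2)*(-2))/18)/2 = (55*(1/223) + (0*(-2))*(1/18))/2 = (55/223 + 0*(1/18))/2 = (55/223 + 0)/2 = (1/2)*(55/223) = 55/446 ≈ 0.12332)
(x(E(-2)) + 502)/(-398 + L) = (3 + 502)/(-398 + 55/446) = 505/(-177453/446) = 505*(-446/177453) = -225230/177453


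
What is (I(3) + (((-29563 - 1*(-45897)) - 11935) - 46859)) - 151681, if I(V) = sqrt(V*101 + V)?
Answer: -194141 + 3*sqrt(34) ≈ -1.9412e+5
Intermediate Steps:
I(V) = sqrt(102)*sqrt(V) (I(V) = sqrt(101*V + V) = sqrt(102*V) = sqrt(102)*sqrt(V))
(I(3) + (((-29563 - 1*(-45897)) - 11935) - 46859)) - 151681 = (sqrt(102)*sqrt(3) + (((-29563 - 1*(-45897)) - 11935) - 46859)) - 151681 = (3*sqrt(34) + (((-29563 + 45897) - 11935) - 46859)) - 151681 = (3*sqrt(34) + ((16334 - 11935) - 46859)) - 151681 = (3*sqrt(34) + (4399 - 46859)) - 151681 = (3*sqrt(34) - 42460) - 151681 = (-42460 + 3*sqrt(34)) - 151681 = -194141 + 3*sqrt(34)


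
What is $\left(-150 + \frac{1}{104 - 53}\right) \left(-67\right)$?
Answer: $\frac{512483}{51} \approx 10049.0$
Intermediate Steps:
$\left(-150 + \frac{1}{104 - 53}\right) \left(-67\right) = \left(-150 + \frac{1}{51}\right) \left(-67\right) = \left(- \frac{7649}{51}\right) \left(-67\right) = \frac{512483}{51}$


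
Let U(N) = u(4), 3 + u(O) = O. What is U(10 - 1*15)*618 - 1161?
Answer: -543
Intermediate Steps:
u(O) = -3 + O
U(N) = 1 (U(N) = -3 + 4 = 1)
U(10 - 1*15)*618 - 1161 = 1*618 - 1161 = 618 - 1161 = -543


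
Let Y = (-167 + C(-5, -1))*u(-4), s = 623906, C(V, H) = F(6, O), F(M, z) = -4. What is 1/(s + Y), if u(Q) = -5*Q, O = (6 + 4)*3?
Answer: 1/620486 ≈ 1.6116e-6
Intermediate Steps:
O = 30 (O = 10*3 = 30)
C(V, H) = -4
Y = -3420 (Y = (-167 - 4)*(-5*(-4)) = -171*20 = -3420)
1/(s + Y) = 1/(623906 - 3420) = 1/620486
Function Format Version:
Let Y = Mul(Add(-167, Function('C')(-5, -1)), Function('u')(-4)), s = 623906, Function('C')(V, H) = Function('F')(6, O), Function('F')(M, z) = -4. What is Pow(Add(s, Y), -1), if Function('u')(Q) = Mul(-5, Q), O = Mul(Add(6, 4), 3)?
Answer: Rational(1, 620486) ≈ 1.6116e-6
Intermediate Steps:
O = 30 (O = Mul(10, 3) = 30)
Function('C')(V, H) = -4
Y = -3420 (Y = Mul(Add(-167, -4), Mul(-5, -4)) = Mul(-171, 20) = -3420)
Pow(Add(s, Y), -1) = Pow(Add(623906, -3420), -1) = Pow(620486, -1) = Rational(1, 620486)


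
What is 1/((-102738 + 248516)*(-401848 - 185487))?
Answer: -1/85620521630 ≈ -1.1679e-11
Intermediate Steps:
1/((-102738 + 248516)*(-401848 - 185487)) = 1/(145778*(-587335)) = 1/(-85620521630) = -1/85620521630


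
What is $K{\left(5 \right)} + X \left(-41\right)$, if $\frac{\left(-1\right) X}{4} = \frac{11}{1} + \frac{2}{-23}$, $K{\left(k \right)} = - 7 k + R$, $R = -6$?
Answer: $\frac{40221}{23} \approx 1748.7$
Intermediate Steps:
$K{\left(k \right)} = -6 - 7 k$ ($K{\left(k \right)} = - 7 k - 6 = -6 - 7 k$)
$X = - \frac{1004}{23}$ ($X = - 4 \left(\frac{11}{1} + \frac{2}{-23}\right) = - 4 \left(11 \cdot 1 + 2 \left(- \frac{1}{23}\right)\right) = - 4 \left(11 - \frac{2}{23}\right) = \left(-4\right) \frac{251}{23} = - \frac{1004}{23} \approx -43.652$)
$K{\left(5 \right)} + X \left(-41\right) = \left(-6 - 35\right) - - \frac{41164}{23} = \left(-6 - 35\right) + \frac{41164}{23} = -41 + \frac{41164}{23} = \frac{40221}{23}$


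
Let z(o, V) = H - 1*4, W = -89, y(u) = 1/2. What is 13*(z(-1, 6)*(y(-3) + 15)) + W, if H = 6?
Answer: 314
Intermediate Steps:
y(u) = ½
z(o, V) = 2 (z(o, V) = 6 - 1*4 = 6 - 4 = 2)
13*(z(-1, 6)*(y(-3) + 15)) + W = 13*(2*(½ + 15)) - 89 = 13*(2*(31/2)) - 89 = 13*31 - 89 = 403 - 89 = 314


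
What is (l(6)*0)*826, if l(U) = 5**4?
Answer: 0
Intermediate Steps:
l(U) = 625
(l(6)*0)*826 = (625*0)*826 = 0*826 = 0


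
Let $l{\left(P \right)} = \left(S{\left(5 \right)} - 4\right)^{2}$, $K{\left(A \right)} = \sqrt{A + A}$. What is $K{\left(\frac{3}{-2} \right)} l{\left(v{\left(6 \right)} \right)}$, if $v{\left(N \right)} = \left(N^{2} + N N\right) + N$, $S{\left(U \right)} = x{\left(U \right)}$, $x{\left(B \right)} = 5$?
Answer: $i \sqrt{3} \approx 1.732 i$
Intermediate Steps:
$S{\left(U \right)} = 5$
$v{\left(N \right)} = N + 2 N^{2}$ ($v{\left(N \right)} = \left(N^{2} + N^{2}\right) + N = 2 N^{2} + N = N + 2 N^{2}$)
$K{\left(A \right)} = \sqrt{2} \sqrt{A}$ ($K{\left(A \right)} = \sqrt{2 A} = \sqrt{2} \sqrt{A}$)
$l{\left(P \right)} = 1$ ($l{\left(P \right)} = \left(5 - 4\right)^{2} = 1^{2} = 1$)
$K{\left(\frac{3}{-2} \right)} l{\left(v{\left(6 \right)} \right)} = \sqrt{2} \sqrt{\frac{3}{-2}} \cdot 1 = \sqrt{2} \sqrt{3 \left(- \frac{1}{2}\right)} 1 = \sqrt{2} \sqrt{- \frac{3}{2}} \cdot 1 = \sqrt{2} \frac{i \sqrt{6}}{2} \cdot 1 = i \sqrt{3} \cdot 1 = i \sqrt{3}$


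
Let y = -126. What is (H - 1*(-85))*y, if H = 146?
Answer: -29106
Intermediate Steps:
(H - 1*(-85))*y = (146 - 1*(-85))*(-126) = (146 + 85)*(-126) = 231*(-126) = -29106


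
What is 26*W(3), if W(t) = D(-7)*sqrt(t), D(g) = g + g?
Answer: -364*sqrt(3) ≈ -630.47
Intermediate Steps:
D(g) = 2*g
W(t) = -14*sqrt(t) (W(t) = (2*(-7))*sqrt(t) = -14*sqrt(t))
26*W(3) = 26*(-14*sqrt(3)) = -364*sqrt(3)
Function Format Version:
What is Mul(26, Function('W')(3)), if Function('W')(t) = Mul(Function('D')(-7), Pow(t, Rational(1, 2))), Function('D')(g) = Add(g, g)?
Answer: Mul(-364, Pow(3, Rational(1, 2))) ≈ -630.47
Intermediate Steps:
Function('D')(g) = Mul(2, g)
Function('W')(t) = Mul(-14, Pow(t, Rational(1, 2))) (Function('W')(t) = Mul(Mul(2, -7), Pow(t, Rational(1, 2))) = Mul(-14, Pow(t, Rational(1, 2))))
Mul(26, Function('W')(3)) = Mul(26, Mul(-14, Pow(3, Rational(1, 2)))) = Mul(-364, Pow(3, Rational(1, 2)))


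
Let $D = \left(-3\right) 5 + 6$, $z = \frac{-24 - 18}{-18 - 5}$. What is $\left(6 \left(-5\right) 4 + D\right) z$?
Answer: $- \frac{5418}{23} \approx -235.57$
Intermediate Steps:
$z = \frac{42}{23}$ ($z = - \frac{42}{-23} = \left(-42\right) \left(- \frac{1}{23}\right) = \frac{42}{23} \approx 1.8261$)
$D = -9$ ($D = -15 + 6 = -9$)
$\left(6 \left(-5\right) 4 + D\right) z = \left(6 \left(-5\right) 4 - 9\right) \frac{42}{23} = \left(\left(-30\right) 4 - 9\right) \frac{42}{23} = \left(-120 - 9\right) \frac{42}{23} = \left(-129\right) \frac{42}{23} = - \frac{5418}{23}$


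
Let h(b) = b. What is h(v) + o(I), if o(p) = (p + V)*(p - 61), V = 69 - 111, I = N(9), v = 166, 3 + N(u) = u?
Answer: 2146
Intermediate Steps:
N(u) = -3 + u
I = 6 (I = -3 + 9 = 6)
V = -42
o(p) = (-61 + p)*(-42 + p) (o(p) = (p - 42)*(p - 61) = (-42 + p)*(-61 + p) = (-61 + p)*(-42 + p))
h(v) + o(I) = 166 + (2562 + 6² - 103*6) = 166 + (2562 + 36 - 618) = 166 + 1980 = 2146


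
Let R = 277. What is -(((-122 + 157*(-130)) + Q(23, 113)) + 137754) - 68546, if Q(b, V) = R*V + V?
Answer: -217182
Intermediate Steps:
Q(b, V) = 278*V (Q(b, V) = 277*V + V = 278*V)
-(((-122 + 157*(-130)) + Q(23, 113)) + 137754) - 68546 = -(((-122 + 157*(-130)) + 278*113) + 137754) - 68546 = -(((-122 - 20410) + 31414) + 137754) - 68546 = -((-20532 + 31414) + 137754) - 68546 = -(10882 + 137754) - 68546 = -1*148636 - 68546 = -148636 - 68546 = -217182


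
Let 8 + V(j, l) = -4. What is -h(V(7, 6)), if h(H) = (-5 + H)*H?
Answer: -204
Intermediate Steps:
V(j, l) = -12 (V(j, l) = -8 - 4 = -12)
h(H) = H*(-5 + H)
-h(V(7, 6)) = -(-12)*(-5 - 12) = -(-12)*(-17) = -1*204 = -204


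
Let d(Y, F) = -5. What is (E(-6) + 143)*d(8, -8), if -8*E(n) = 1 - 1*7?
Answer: -2875/4 ≈ -718.75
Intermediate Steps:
E(n) = ¾ (E(n) = -(1 - 1*7)/8 = -(1 - 7)/8 = -⅛*(-6) = ¾)
(E(-6) + 143)*d(8, -8) = (¾ + 143)*(-5) = (575/4)*(-5) = -2875/4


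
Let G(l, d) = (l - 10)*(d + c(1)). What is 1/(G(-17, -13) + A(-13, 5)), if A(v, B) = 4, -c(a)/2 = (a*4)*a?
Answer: 1/571 ≈ 0.0017513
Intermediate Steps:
c(a) = -8*a**2 (c(a) = -2*a*4*a = -2*4*a*a = -8*a**2)
G(l, d) = (-10 + l)*(-8 + d) (G(l, d) = (l - 10)*(d - 8*1**2) = (-10 + l)*(d - 8*1) = (-10 + l)*(d - 8) = (-10 + l)*(-8 + d))
1/(G(-17, -13) + A(-13, 5)) = 1/((80 - 10*(-13) - 8*(-17) - 13*(-17)) + 4) = 1/((80 + 130 + 136 + 221) + 4) = 1/(567 + 4) = 1/571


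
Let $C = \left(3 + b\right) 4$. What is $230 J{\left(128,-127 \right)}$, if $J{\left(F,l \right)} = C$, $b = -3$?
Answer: $0$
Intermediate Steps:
$C = 0$ ($C = \left(3 - 3\right) 4 = 0 \cdot 4 = 0$)
$J{\left(F,l \right)} = 0$
$230 J{\left(128,-127 \right)} = 230 \cdot 0 = 0$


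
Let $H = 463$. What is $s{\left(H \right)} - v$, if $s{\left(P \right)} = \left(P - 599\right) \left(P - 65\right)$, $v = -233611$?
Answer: $179483$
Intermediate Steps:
$s{\left(P \right)} = \left(-599 + P\right) \left(-65 + P\right)$
$s{\left(H \right)} - v = \left(38935 + 463^{2} - 307432\right) - -233611 = \left(38935 + 214369 - 307432\right) + 233611 = -54128 + 233611 = 179483$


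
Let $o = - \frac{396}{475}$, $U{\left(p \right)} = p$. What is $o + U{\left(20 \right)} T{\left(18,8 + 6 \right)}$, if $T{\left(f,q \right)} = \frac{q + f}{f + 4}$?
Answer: $\frac{147644}{5225} \approx 28.257$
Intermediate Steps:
$T{\left(f,q \right)} = \frac{f + q}{4 + f}$
$o = - \frac{396}{475}$ ($o = \left(-396\right) \frac{1}{475} = - \frac{396}{475} \approx -0.83368$)
$o + U{\left(20 \right)} T{\left(18,8 + 6 \right)} = - \frac{396}{475} + 20 \frac{18 + \left(8 + 6\right)}{4 + 18} = - \frac{396}{475} + 20 \frac{18 + 14}{22} = - \frac{396}{475} + 20 \cdot \frac{1}{22} \cdot 32 = - \frac{396}{475} + 20 \cdot \frac{16}{11} = - \frac{396}{475} + \frac{320}{11} = \frac{147644}{5225}$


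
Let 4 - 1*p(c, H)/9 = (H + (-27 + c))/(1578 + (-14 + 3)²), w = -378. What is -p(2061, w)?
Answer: -46260/1699 ≈ -27.228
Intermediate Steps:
p(c, H) = 61407/1699 - 9*H/1699 - 9*c/1699 (p(c, H) = 36 - 9*(H + (-27 + c))/(1578 + (-14 + 3)²) = 36 - 9*(-27 + H + c)/(1578 + (-11)²) = 36 - 9*(-27 + H + c)/(1578 + 121) = 36 - 9*(-27 + H + c)/1699 = 36 - 9*(-27/1699 + H/1699 + c/1699) = 36 + (243/1699 - 9*H/1699 - 9*c/1699) = 61407/1699 - 9*H/1699 - 9*c/1699)
-p(2061, w) = -(61407/1699 - 9/1699*(-378) - 9/1699*2061) = -(61407/1699 + 3402/1699 - 18549/1699) = -1*46260/1699 = -46260/1699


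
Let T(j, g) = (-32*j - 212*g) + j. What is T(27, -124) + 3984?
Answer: 29435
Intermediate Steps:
T(j, g) = -212*g - 31*j (T(j, g) = (-212*g - 32*j) + j = -212*g - 31*j)
T(27, -124) + 3984 = (-212*(-124) - 31*27) + 3984 = (26288 - 837) + 3984 = 25451 + 3984 = 29435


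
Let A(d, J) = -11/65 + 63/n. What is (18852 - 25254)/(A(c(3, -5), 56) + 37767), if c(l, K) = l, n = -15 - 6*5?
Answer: -138710/818251 ≈ -0.16952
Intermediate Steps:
n = -45 (n = -15 - 1*30 = -15 - 30 = -45)
A(d, J) = -102/65 (A(d, J) = -11/65 + 63/(-45) = -11*1/65 + 63*(-1/45) = -11/65 - 7/5 = -102/65)
(18852 - 25254)/(A(c(3, -5), 56) + 37767) = (18852 - 25254)/(-102/65 + 37767) = -6402/2454753/65 = -6402*65/2454753 = -138710/818251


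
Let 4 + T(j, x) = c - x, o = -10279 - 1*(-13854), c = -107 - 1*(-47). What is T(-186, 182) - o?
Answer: -3821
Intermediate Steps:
c = -60 (c = -107 + 47 = -60)
o = 3575 (o = -10279 + 13854 = 3575)
T(j, x) = -64 - x (T(j, x) = -4 + (-60 - x) = -64 - x)
T(-186, 182) - o = (-64 - 1*182) - 1*3575 = (-64 - 182) - 3575 = -246 - 3575 = -3821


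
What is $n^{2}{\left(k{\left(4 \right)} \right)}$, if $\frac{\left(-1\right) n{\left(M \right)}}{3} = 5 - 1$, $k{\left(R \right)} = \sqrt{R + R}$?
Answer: $144$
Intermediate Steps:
$k{\left(R \right)} = \sqrt{2} \sqrt{R}$ ($k{\left(R \right)} = \sqrt{2 R} = \sqrt{2} \sqrt{R}$)
$n{\left(M \right)} = -12$ ($n{\left(M \right)} = - 3 \left(5 - 1\right) = \left(-3\right) 4 = -12$)
$n^{2}{\left(k{\left(4 \right)} \right)} = \left(-12\right)^{2} = 144$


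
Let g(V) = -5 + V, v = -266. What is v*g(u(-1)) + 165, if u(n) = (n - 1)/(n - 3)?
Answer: 1362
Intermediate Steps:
u(n) = (-1 + n)/(-3 + n)
v*g(u(-1)) + 165 = -266*(-5 + (-1 - 1)/(-3 - 1)) + 165 = -266*(-5 - 2/(-4)) + 165 = -266*(-5 - ¼*(-2)) + 165 = -266*(-5 + ½) + 165 = -266*(-9/2) + 165 = 1197 + 165 = 1362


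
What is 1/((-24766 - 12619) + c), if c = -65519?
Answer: -1/102904 ≈ -9.7178e-6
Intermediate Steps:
1/((-24766 - 12619) + c) = 1/((-24766 - 12619) - 65519) = 1/(-37385 - 65519) = 1/(-102904) = -1/102904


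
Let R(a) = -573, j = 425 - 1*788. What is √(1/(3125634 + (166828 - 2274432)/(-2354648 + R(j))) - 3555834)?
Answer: I*√192699816781260059897102386344338/7361560942718 ≈ 1885.7*I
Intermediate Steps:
j = -363 (j = 425 - 788 = -363)
√(1/(3125634 + (166828 - 2274432)/(-2354648 + R(j))) - 3555834) = √(1/(3125634 + (166828 - 2274432)/(-2354648 - 573)) - 3555834) = √(1/(3125634 - 2107604/(-2355221)) - 3555834) = √(1/(3125634 - 2107604*(-1/2355221)) - 3555834) = √(1/(3125634 + 2107604/2355221) - 3555834) = √(1/(7361560942718/2355221) - 3555834) = √(2355221/7361560942718 - 3555834) = √(-26176488693186361591/7361560942718) = I*√192699816781260059897102386344338/7361560942718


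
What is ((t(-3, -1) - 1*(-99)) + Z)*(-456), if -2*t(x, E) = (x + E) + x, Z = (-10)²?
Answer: -92340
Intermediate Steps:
Z = 100
t(x, E) = -x - E/2 (t(x, E) = -((x + E) + x)/2 = -((E + x) + x)/2 = -(E + 2*x)/2 = -x - E/2)
((t(-3, -1) - 1*(-99)) + Z)*(-456) = (((-1*(-3) - ½*(-1)) - 1*(-99)) + 100)*(-456) = (((3 + ½) + 99) + 100)*(-456) = ((7/2 + 99) + 100)*(-456) = (205/2 + 100)*(-456) = (405/2)*(-456) = -92340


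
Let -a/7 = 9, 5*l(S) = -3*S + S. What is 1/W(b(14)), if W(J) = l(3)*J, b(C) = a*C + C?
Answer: 5/5208 ≈ 0.00096006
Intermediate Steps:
l(S) = -2*S/5 (l(S) = (-3*S + S)/5 = (-2*S)/5 = -2*S/5)
a = -63 (a = -7*9 = -63)
b(C) = -62*C (b(C) = -63*C + C = -62*C)
W(J) = -6*J/5 (W(J) = (-2/5*3)*J = -6*J/5)
1/W(b(14)) = 1/(-(-372)*14/5) = 1/(-6/5*(-868)) = 1/(5208/5) = 5/5208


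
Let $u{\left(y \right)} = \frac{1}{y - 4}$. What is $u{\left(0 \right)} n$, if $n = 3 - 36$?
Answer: $\frac{33}{4} \approx 8.25$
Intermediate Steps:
$n = -33$ ($n = 3 - 36 = -33$)
$u{\left(y \right)} = \frac{1}{-4 + y}$
$u{\left(0 \right)} n = \frac{1}{-4 + 0} \left(-33\right) = \frac{1}{-4} \left(-33\right) = \left(- \frac{1}{4}\right) \left(-33\right) = \frac{33}{4}$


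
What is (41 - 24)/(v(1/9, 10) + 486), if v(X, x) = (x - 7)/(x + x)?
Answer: 340/9723 ≈ 0.034969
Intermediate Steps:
v(X, x) = (-7 + x)/(2*x) (v(X, x) = (-7 + x)/((2*x)) = (-7 + x)*(1/(2*x)) = (-7 + x)/(2*x))
(41 - 24)/(v(1/9, 10) + 486) = (41 - 24)/((½)*(-7 + 10)/10 + 486) = 17/((½)*(⅒)*3 + 486) = 17/(3/20 + 486) = 17/(9723/20) = 17*(20/9723) = 340/9723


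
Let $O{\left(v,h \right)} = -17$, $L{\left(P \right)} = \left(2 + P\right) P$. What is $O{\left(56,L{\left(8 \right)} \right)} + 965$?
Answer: $948$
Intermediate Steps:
$L{\left(P \right)} = P \left(2 + P\right)$
$O{\left(56,L{\left(8 \right)} \right)} + 965 = -17 + 965 = 948$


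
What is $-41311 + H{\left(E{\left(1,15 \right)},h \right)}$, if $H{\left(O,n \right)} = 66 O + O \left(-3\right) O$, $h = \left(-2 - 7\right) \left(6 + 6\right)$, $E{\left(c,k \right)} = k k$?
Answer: $-178336$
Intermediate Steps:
$E{\left(c,k \right)} = k^{2}$
$h = -108$ ($h = \left(-9\right) 12 = -108$)
$H{\left(O,n \right)} = - 3 O^{2} + 66 O$ ($H{\left(O,n \right)} = 66 O + - 3 O O = 66 O - 3 O^{2} = - 3 O^{2} + 66 O$)
$-41311 + H{\left(E{\left(1,15 \right)},h \right)} = -41311 + 3 \cdot 15^{2} \left(22 - 15^{2}\right) = -41311 + 3 \cdot 225 \left(22 - 225\right) = -41311 + 3 \cdot 225 \left(-203\right) = -41311 - 137025 = -178336$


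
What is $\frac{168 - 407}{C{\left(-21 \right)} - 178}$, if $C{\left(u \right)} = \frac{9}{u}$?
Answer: $\frac{1673}{1249} \approx 1.3395$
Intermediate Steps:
$\frac{168 - 407}{C{\left(-21 \right)} - 178} = \frac{168 - 407}{\frac{9}{-21} - 178} = - \frac{239}{9 \left(- \frac{1}{21}\right) - 178} = - \frac{239}{- \frac{3}{7} - 178} = - \frac{239}{- \frac{1249}{7}} = \left(-239\right) \left(- \frac{7}{1249}\right) = \frac{1673}{1249}$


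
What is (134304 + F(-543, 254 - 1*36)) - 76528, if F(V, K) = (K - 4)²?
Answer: 103572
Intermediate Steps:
F(V, K) = (-4 + K)²
(134304 + F(-543, 254 - 1*36)) - 76528 = (134304 + (-4 + (254 - 1*36))²) - 76528 = (134304 + (-4 + (254 - 36))²) - 76528 = (134304 + (-4 + 218)²) - 76528 = (134304 + 214²) - 76528 = (134304 + 45796) - 76528 = 180100 - 76528 = 103572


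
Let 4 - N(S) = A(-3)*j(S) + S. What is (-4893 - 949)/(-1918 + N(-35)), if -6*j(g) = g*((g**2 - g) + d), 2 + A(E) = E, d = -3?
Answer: -11684/69567 ≈ -0.16795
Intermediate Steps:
A(E) = -2 + E
j(g) = -g*(-3 + g**2 - g)/6 (j(g) = -g*((g**2 - g) - 3)/6 = -g*(-3 + g**2 - g)/6)
N(S) = 4 - S + 5*S*(3 + S - S**2)/6 (N(S) = 4 - ((-2 - 3)*(S*(3 + S - S**2)/6) + S) = 4 - (-5*S*(3 + S - S**2)/6 + S) = 4 - (S - 5*S*(3 + S - S**2)/6) = 4 + (-S + 5*S*(3 + S - S**2)/6) = 4 - S + 5*S*(3 + S - S**2)/6)
(-4893 - 949)/(-1918 + N(-35)) = (-4893 - 949)/(-1918 + (4 - 1*(-35) + (5/6)*(-35)*(3 - 35 - 1*(-35)**2))) = -5842/(-1918 + (4 + 35 + (5/6)*(-35)*(3 - 35 - 1*1225))) = -5842/(-1918 + (4 + 35 + (5/6)*(-35)*(3 - 35 - 1225))) = -5842/(-1918 + (4 + 35 + (5/6)*(-35)*(-1257))) = -5842/(-1918 + (4 + 35 + 73325/2)) = -5842/(-1918 + 73403/2) = -5842/69567/2 = -5842*2/69567 = -11684/69567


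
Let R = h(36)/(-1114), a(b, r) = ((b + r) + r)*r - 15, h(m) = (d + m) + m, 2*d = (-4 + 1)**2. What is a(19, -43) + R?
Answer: 6385295/2228 ≈ 2865.9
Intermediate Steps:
d = 9/2 (d = (-4 + 1)**2/2 = (1/2)*(-3)**2 = (1/2)*9 = 9/2 ≈ 4.5000)
h(m) = 9/2 + 2*m (h(m) = (9/2 + m) + m = 9/2 + 2*m)
a(b, r) = -15 + r*(b + 2*r) (a(b, r) = (b + 2*r)*r - 15 = r*(b + 2*r) - 15 = -15 + r*(b + 2*r))
R = -153/2228 (R = (9/2 + 2*36)/(-1114) = (9/2 + 72)*(-1/1114) = (153/2)*(-1/1114) = -153/2228 ≈ -0.068671)
a(19, -43) + R = (-15 + 2*(-43)**2 + 19*(-43)) - 153/2228 = (-15 + 2*1849 - 817) - 153/2228 = (-15 + 3698 - 817) - 153/2228 = 2866 - 153/2228 = 6385295/2228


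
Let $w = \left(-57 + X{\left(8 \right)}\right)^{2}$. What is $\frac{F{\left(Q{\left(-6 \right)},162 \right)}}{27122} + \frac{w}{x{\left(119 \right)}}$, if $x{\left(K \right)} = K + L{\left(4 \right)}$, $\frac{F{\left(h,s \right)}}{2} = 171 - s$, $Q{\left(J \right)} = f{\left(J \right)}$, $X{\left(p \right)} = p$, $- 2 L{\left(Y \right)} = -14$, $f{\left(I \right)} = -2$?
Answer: $\frac{4651585}{244098} \approx 19.056$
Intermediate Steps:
$L{\left(Y \right)} = 7$ ($L{\left(Y \right)} = \left(- \frac{1}{2}\right) \left(-14\right) = 7$)
$Q{\left(J \right)} = -2$
$F{\left(h,s \right)} = 342 - 2 s$ ($F{\left(h,s \right)} = 2 \left(171 - s\right) = 342 - 2 s$)
$x{\left(K \right)} = 7 + K$ ($x{\left(K \right)} = K + 7 = 7 + K$)
$w = 2401$ ($w = \left(-57 + 8\right)^{2} = \left(-49\right)^{2} = 2401$)
$\frac{F{\left(Q{\left(-6 \right)},162 \right)}}{27122} + \frac{w}{x{\left(119 \right)}} = \frac{342 - 324}{27122} + \frac{2401}{7 + 119} = \left(342 - 324\right) \frac{1}{27122} + \frac{2401}{126} = 18 \cdot \frac{1}{27122} + 2401 \cdot \frac{1}{126} = \frac{9}{13561} + \frac{343}{18} = \frac{4651585}{244098}$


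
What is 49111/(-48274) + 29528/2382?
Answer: 654226135/57494334 ≈ 11.379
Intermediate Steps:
49111/(-48274) + 29528/2382 = 49111*(-1/48274) + 29528*(1/2382) = -49111/48274 + 14764/1191 = 654226135/57494334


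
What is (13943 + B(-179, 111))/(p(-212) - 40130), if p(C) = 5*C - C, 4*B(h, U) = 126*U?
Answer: -34879/81956 ≈ -0.42558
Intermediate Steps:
B(h, U) = 63*U/2 (B(h, U) = (126*U)/4 = 63*U/2)
p(C) = 4*C
(13943 + B(-179, 111))/(p(-212) - 40130) = (13943 + (63/2)*111)/(4*(-212) - 40130) = (13943 + 6993/2)/(-848 - 40130) = (34879/2)/(-40978) = (34879/2)*(-1/40978) = -34879/81956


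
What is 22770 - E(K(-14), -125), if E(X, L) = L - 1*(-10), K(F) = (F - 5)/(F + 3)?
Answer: 22885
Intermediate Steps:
K(F) = (-5 + F)/(3 + F)
E(X, L) = 10 + L (E(X, L) = L + 10 = 10 + L)
22770 - E(K(-14), -125) = 22770 - (10 - 125) = 22770 - 1*(-115) = 22770 + 115 = 22885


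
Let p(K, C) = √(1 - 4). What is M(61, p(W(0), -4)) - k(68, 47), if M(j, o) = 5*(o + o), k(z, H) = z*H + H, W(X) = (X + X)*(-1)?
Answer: -3243 + 10*I*√3 ≈ -3243.0 + 17.32*I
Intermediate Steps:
W(X) = -2*X (W(X) = (2*X)*(-1) = -2*X)
k(z, H) = H + H*z (k(z, H) = H*z + H = H + H*z)
p(K, C) = I*√3 (p(K, C) = √(-3) = I*√3)
M(j, o) = 10*o (M(j, o) = 5*(2*o) = 10*o)
M(61, p(W(0), -4)) - k(68, 47) = 10*(I*√3) - 47*(1 + 68) = 10*I*√3 - 47*69 = 10*I*√3 - 1*3243 = 10*I*√3 - 3243 = -3243 + 10*I*√3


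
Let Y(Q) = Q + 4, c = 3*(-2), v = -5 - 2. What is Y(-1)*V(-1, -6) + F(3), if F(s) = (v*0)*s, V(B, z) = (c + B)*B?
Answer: 21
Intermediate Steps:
v = -7
c = -6
V(B, z) = B*(-6 + B) (V(B, z) = (-6 + B)*B = B*(-6 + B))
Y(Q) = 4 + Q
F(s) = 0 (F(s) = (-7*0)*s = 0*s = 0)
Y(-1)*V(-1, -6) + F(3) = (4 - 1)*(-(-6 - 1)) + 0 = 3*(-1*(-7)) + 0 = 3*7 + 0 = 21 + 0 = 21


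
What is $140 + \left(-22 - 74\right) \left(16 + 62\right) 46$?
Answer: $-344308$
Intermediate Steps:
$140 + \left(-22 - 74\right) \left(16 + 62\right) 46 = 140 + \left(-96\right) 78 \cdot 46 = 140 - 344448 = -344308$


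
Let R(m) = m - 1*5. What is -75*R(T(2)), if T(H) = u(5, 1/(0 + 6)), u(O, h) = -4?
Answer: 675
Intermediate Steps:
T(H) = -4
R(m) = -5 + m (R(m) = m - 5 = -5 + m)
-75*R(T(2)) = -75*(-5 - 4) = -75*(-9) = 675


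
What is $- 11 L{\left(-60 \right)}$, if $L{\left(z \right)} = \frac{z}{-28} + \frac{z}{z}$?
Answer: $- \frac{242}{7} \approx -34.571$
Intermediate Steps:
$L{\left(z \right)} = 1 - \frac{z}{28}$ ($L{\left(z \right)} = z \left(- \frac{1}{28}\right) + 1 = - \frac{z}{28} + 1 = 1 - \frac{z}{28}$)
$- 11 L{\left(-60 \right)} = - 11 \left(1 - - \frac{15}{7}\right) = - 11 \left(1 + \frac{15}{7}\right) = \left(-11\right) \frac{22}{7} = - \frac{242}{7}$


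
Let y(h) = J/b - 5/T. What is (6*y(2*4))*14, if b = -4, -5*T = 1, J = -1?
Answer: 2121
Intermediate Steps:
T = -1/5 (T = -1/5*1 = -1/5 ≈ -0.20000)
y(h) = 101/4 (y(h) = -1/(-4) - 5/(-1/5) = -1*(-1/4) - 5*(-5) = 1/4 + 25 = 101/4)
(6*y(2*4))*14 = (6*(101/4))*14 = (303/2)*14 = 2121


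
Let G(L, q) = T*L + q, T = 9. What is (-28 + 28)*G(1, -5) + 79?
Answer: 79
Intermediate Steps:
G(L, q) = q + 9*L (G(L, q) = 9*L + q = q + 9*L)
(-28 + 28)*G(1, -5) + 79 = (-28 + 28)*(-5 + 9*1) + 79 = 0*(-5 + 9) + 79 = 0*4 + 79 = 0 + 79 = 79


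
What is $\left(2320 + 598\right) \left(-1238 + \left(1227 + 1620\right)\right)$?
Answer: $4695062$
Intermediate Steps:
$\left(2320 + 598\right) \left(-1238 + \left(1227 + 1620\right)\right) = 2918 \left(-1238 + 2847\right) = 2918 \cdot 1609 = 4695062$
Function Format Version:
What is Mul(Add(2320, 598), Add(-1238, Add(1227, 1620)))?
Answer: 4695062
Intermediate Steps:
Mul(Add(2320, 598), Add(-1238, Add(1227, 1620))) = Mul(2918, Add(-1238, 2847)) = Mul(2918, 1609) = 4695062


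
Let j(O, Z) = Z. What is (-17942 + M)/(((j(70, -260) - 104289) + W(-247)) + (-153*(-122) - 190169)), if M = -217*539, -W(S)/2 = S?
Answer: 134905/275558 ≈ 0.48957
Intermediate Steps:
W(S) = -2*S
M = -116963
(-17942 + M)/(((j(70, -260) - 104289) + W(-247)) + (-153*(-122) - 190169)) = (-17942 - 116963)/(((-260 - 104289) - 2*(-247)) + (-153*(-122) - 190169)) = -134905/((-104549 + 494) + (18666 - 190169)) = -134905/(-104055 - 171503) = -134905/(-275558) = -134905*(-1/275558) = 134905/275558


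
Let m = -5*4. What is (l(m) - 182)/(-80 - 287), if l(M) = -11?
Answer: 193/367 ≈ 0.52589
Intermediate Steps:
m = -20
(l(m) - 182)/(-80 - 287) = (-11 - 182)/(-80 - 287) = -193/(-367) = -193*(-1/367) = 193/367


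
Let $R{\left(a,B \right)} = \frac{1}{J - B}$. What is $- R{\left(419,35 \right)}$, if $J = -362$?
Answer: $\frac{1}{397} \approx 0.0025189$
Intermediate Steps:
$R{\left(a,B \right)} = \frac{1}{-362 - B}$
$- R{\left(419,35 \right)} = - \frac{-1}{362 + 35} = - \frac{-1}{397} = \left(-1\right) \left(- \frac{1}{397}\right) = \frac{1}{397}$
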